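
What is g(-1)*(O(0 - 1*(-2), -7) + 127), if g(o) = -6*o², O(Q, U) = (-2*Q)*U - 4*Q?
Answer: -882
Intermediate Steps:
O(Q, U) = -4*Q - 2*Q*U (O(Q, U) = -2*Q*U - 4*Q = -4*Q - 2*Q*U)
g(-1)*(O(0 - 1*(-2), -7) + 127) = (-6*(-1)²)*(-2*(0 - 1*(-2))*(2 - 7) + 127) = (-6*1)*(-2*(0 + 2)*(-5) + 127) = -6*(-2*2*(-5) + 127) = -6*(20 + 127) = -6*147 = -882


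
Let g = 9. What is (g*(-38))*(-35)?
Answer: 11970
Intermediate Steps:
(g*(-38))*(-35) = (9*(-38))*(-35) = -342*(-35) = 11970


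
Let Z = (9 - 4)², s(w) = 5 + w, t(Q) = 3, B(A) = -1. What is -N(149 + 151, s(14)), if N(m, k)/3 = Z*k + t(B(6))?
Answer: -1434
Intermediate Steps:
Z = 25 (Z = 5² = 25)
N(m, k) = 9 + 75*k (N(m, k) = 3*(25*k + 3) = 3*(3 + 25*k) = 9 + 75*k)
-N(149 + 151, s(14)) = -(9 + 75*(5 + 14)) = -(9 + 75*19) = -(9 + 1425) = -1*1434 = -1434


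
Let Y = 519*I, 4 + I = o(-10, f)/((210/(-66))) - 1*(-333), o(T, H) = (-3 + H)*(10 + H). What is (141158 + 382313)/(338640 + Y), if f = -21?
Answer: 18321485/16321509 ≈ 1.1225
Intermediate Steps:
I = 8611/35 (I = -4 + ((-30 + (-21)**2 + 7*(-21))/((210/(-66))) - 1*(-333)) = -4 + ((-30 + 441 - 147)/((210*(-1/66))) + 333) = -4 + (264/(-35/11) + 333) = -4 + (264*(-11/35) + 333) = -4 + (-2904/35 + 333) = -4 + 8751/35 = 8611/35 ≈ 246.03)
Y = 4469109/35 (Y = 519*(8611/35) = 4469109/35 ≈ 1.2769e+5)
(141158 + 382313)/(338640 + Y) = (141158 + 382313)/(338640 + 4469109/35) = 523471/(16321509/35) = 523471*(35/16321509) = 18321485/16321509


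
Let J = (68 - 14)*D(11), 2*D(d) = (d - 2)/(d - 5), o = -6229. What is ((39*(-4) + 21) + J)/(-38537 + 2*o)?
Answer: 27/14570 ≈ 0.0018531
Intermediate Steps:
D(d) = (-2 + d)/(2*(-5 + d)) (D(d) = ((d - 2)/(d - 5))/2 = ((-2 + d)/(-5 + d))/2 = (-2 + d)/(2*(-5 + d)))
J = 81/2 (J = (68 - 14)*((-2 + 11)/(2*(-5 + 11))) = 54*((1/2)*9/6) = 54*((1/2)*(1/6)*9) = 54*(3/4) = 81/2 ≈ 40.500)
((39*(-4) + 21) + J)/(-38537 + 2*o) = ((39*(-4) + 21) + 81/2)/(-38537 + 2*(-6229)) = ((-156 + 21) + 81/2)/(-38537 - 12458) = (-135 + 81/2)/(-50995) = -189/2*(-1/50995) = 27/14570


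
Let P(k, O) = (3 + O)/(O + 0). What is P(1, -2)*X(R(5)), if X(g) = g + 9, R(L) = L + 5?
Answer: -19/2 ≈ -9.5000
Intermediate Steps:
P(k, O) = (3 + O)/O
R(L) = 5 + L
X(g) = 9 + g
P(1, -2)*X(R(5)) = ((3 - 2)/(-2))*(9 + (5 + 5)) = (-½*1)*(9 + 10) = -½*19 = -19/2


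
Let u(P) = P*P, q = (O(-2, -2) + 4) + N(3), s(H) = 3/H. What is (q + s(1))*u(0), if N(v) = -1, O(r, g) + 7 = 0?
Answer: 0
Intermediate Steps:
O(r, g) = -7 (O(r, g) = -7 + 0 = -7)
q = -4 (q = (-7 + 4) - 1 = -3 - 1 = -4)
u(P) = P²
(q + s(1))*u(0) = (-4 + 3/1)*0² = (-4 + 3*1)*0 = (-4 + 3)*0 = -1*0 = 0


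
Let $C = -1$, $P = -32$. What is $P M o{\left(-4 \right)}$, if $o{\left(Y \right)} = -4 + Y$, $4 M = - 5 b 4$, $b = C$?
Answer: $1280$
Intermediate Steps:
$b = -1$
$M = 5$ ($M = \frac{\left(-5\right) \left(-1\right) 4}{4} = \frac{5 \cdot 4}{4} = \frac{1}{4} \cdot 20 = 5$)
$P M o{\left(-4 \right)} = \left(-32\right) 5 \left(-4 - 4\right) = \left(-160\right) \left(-8\right) = 1280$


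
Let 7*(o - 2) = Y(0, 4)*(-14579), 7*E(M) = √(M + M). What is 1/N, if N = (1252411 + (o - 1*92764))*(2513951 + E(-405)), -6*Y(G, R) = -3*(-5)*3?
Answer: 1724570386/5095363193570809470889 - 882*I*√10/5095363193570809470889 ≈ 3.3846e-13 - 5.4739e-19*I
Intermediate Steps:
E(M) = √2*√M/7 (E(M) = √(M + M)/7 = √(2*M)/7 = (√2*√M)/7 = √2*√M/7)
Y(G, R) = -15/2 (Y(G, R) = -(-3*(-5))*3/6 = -5*3/2 = -⅙*45 = -15/2)
o = 218713/14 (o = 2 + (-15/2*(-14579))/7 = 2 + (⅐)*(218685/2) = 2 + 218685/14 = 218713/14 ≈ 15622.)
N = 41363974059221/14 + 148083939*I*√10/98 (N = (1252411 + (218713/14 - 1*92764))*(2513951 + √2*√(-405)/7) = (1252411 + (218713/14 - 92764))*(2513951 + √2*(9*I*√5)/7) = (1252411 - 1079983/14)*(2513951 + 9*I*√10/7) = 16453771*(2513951 + 9*I*√10/7)/14 = 41363974059221/14 + 148083939*I*√10/98 ≈ 2.9546e+12 + 4.7784e+6*I)
1/N = 1/(41363974059221/14 + 148083939*I*√10/98)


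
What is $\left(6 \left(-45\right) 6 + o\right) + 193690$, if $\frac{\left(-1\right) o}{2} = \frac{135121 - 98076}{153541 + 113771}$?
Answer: $\frac{25671270875}{133656} \approx 1.9207 \cdot 10^{5}$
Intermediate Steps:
$o = - \frac{37045}{133656}$ ($o = - 2 \frac{135121 - 98076}{153541 + 113771} = - 2 \cdot \frac{37045}{267312} = - 2 \cdot 37045 \cdot \frac{1}{267312} = \left(-2\right) \frac{37045}{267312} = - \frac{37045}{133656} \approx -0.27717$)
$\left(6 \left(-45\right) 6 + o\right) + 193690 = \left(6 \left(-45\right) 6 - \frac{37045}{133656}\right) + 193690 = \left(\left(-270\right) 6 - \frac{37045}{133656}\right) + 193690 = \left(-1620 - \frac{37045}{133656}\right) + 193690 = - \frac{216559765}{133656} + 193690 = \frac{25671270875}{133656}$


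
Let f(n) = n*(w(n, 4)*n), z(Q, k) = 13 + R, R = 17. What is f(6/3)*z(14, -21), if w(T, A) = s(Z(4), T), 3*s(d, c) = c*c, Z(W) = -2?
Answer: 160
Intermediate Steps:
s(d, c) = c²/3 (s(d, c) = (c*c)/3 = c²/3)
w(T, A) = T²/3
z(Q, k) = 30 (z(Q, k) = 13 + 17 = 30)
f(n) = n⁴/3 (f(n) = n*((n²/3)*n) = n*(n³/3) = n⁴/3)
f(6/3)*z(14, -21) = ((6/3)⁴/3)*30 = ((6*(⅓))⁴/3)*30 = ((⅓)*2⁴)*30 = ((⅓)*16)*30 = (16/3)*30 = 160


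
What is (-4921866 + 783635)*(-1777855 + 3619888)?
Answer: -7622758063623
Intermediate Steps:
(-4921866 + 783635)*(-1777855 + 3619888) = -4138231*1842033 = -7622758063623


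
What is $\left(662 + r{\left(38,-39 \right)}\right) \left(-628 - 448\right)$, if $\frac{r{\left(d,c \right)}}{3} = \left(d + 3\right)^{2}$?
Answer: $-6138580$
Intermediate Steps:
$r{\left(d,c \right)} = 3 \left(3 + d\right)^{2}$ ($r{\left(d,c \right)} = 3 \left(d + 3\right)^{2} = 3 \left(3 + d\right)^{2}$)
$\left(662 + r{\left(38,-39 \right)}\right) \left(-628 - 448\right) = \left(662 + 3 \left(3 + 38\right)^{2}\right) \left(-628 - 448\right) = \left(662 + 3 \cdot 41^{2}\right) \left(-1076\right) = \left(662 + 3 \cdot 1681\right) \left(-1076\right) = \left(662 + 5043\right) \left(-1076\right) = 5705 \left(-1076\right) = -6138580$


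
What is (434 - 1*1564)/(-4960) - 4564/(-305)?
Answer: 2298209/151280 ≈ 15.192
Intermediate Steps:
(434 - 1*1564)/(-4960) - 4564/(-305) = (434 - 1564)*(-1/4960) - 4564*(-1/305) = -1130*(-1/4960) + 4564/305 = 113/496 + 4564/305 = 2298209/151280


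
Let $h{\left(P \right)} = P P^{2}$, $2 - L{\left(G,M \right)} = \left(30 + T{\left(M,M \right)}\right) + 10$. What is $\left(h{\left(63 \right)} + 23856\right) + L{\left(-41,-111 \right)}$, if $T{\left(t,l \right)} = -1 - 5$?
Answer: $273871$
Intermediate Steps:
$T{\left(t,l \right)} = -6$
$L{\left(G,M \right)} = -32$ ($L{\left(G,M \right)} = 2 - \left(\left(30 - 6\right) + 10\right) = 2 - \left(24 + 10\right) = 2 - 34 = -32$)
$h{\left(P \right)} = P^{3}$
$\left(h{\left(63 \right)} + 23856\right) + L{\left(-41,-111 \right)} = \left(63^{3} + 23856\right) - 32 = \left(250047 + 23856\right) - 32 = 273903 - 32 = 273871$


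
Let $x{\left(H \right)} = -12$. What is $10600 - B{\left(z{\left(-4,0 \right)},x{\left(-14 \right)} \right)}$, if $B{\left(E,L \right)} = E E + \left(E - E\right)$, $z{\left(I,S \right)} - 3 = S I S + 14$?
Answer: $10311$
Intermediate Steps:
$z{\left(I,S \right)} = 17 + I S^{2}$ ($z{\left(I,S \right)} = 3 + \left(S I S + 14\right) = 3 + \left(I S S + 14\right) = 3 + \left(I S^{2} + 14\right) = 3 + \left(14 + I S^{2}\right) = 17 + I S^{2}$)
$B{\left(E,L \right)} = E^{2}$ ($B{\left(E,L \right)} = E^{2} + 0 = E^{2}$)
$10600 - B{\left(z{\left(-4,0 \right)},x{\left(-14 \right)} \right)} = 10600 - \left(17 - 4 \cdot 0^{2}\right)^{2} = 10600 - \left(17 - 0\right)^{2} = 10600 - \left(17 + 0\right)^{2} = 10600 - 17^{2} = 10600 - 289 = 10311$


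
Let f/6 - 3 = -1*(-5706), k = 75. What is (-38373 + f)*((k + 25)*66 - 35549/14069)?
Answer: -382324966269/14069 ≈ -2.7175e+7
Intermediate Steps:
f = 34254 (f = 18 + 6*(-1*(-5706)) = 18 + 6*5706 = 18 + 34236 = 34254)
(-38373 + f)*((k + 25)*66 - 35549/14069) = (-38373 + 34254)*((75 + 25)*66 - 35549/14069) = -4119*(100*66 - 35549*1/14069) = -4119*(6600 - 35549/14069) = -4119*92819851/14069 = -382324966269/14069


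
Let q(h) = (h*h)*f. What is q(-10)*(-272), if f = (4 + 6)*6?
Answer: -1632000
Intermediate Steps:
f = 60 (f = 10*6 = 60)
q(h) = 60*h² (q(h) = (h*h)*60 = h²*60 = 60*h²)
q(-10)*(-272) = (60*(-10)²)*(-272) = (60*100)*(-272) = 6000*(-272) = -1632000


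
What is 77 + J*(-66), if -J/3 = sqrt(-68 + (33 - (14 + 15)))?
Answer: 77 + 1584*I ≈ 77.0 + 1584.0*I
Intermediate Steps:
J = -24*I (J = -3*sqrt(-68 + (33 - (14 + 15))) = -3*sqrt(-68 + (33 - 1*29)) = -3*sqrt(-68 + (33 - 29)) = -3*sqrt(-68 + 4) = -24*I ≈ -24.0*I)
77 + J*(-66) = 77 - 24*I*(-66) = 77 + 1584*I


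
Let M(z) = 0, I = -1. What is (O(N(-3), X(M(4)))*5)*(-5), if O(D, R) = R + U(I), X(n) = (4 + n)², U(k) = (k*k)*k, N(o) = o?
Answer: -375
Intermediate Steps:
U(k) = k³ (U(k) = k²*k = k³)
O(D, R) = -1 + R (O(D, R) = R + (-1)³ = R - 1 = -1 + R)
(O(N(-3), X(M(4)))*5)*(-5) = ((-1 + (4 + 0)²)*5)*(-5) = ((-1 + 4²)*5)*(-5) = ((-1 + 16)*5)*(-5) = (15*5)*(-5) = 75*(-5) = -375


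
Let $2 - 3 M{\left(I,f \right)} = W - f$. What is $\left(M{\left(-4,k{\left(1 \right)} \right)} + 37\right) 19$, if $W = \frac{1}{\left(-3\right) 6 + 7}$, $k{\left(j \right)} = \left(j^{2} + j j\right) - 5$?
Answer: $\frac{23009}{33} \approx 697.24$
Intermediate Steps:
$k{\left(j \right)} = -5 + 2 j^{2}$ ($k{\left(j \right)} = \left(j^{2} + j^{2}\right) - 5 = 2 j^{2} - 5 = -5 + 2 j^{2}$)
$W = - \frac{1}{11}$ ($W = \frac{1}{-18 + 7} = \frac{1}{-11} = - \frac{1}{11} \approx -0.090909$)
$M{\left(I,f \right)} = \frac{23}{33} + \frac{f}{3}$ ($M{\left(I,f \right)} = \frac{2}{3} - \frac{- \frac{1}{11} - f}{3} = \frac{2}{3} + \left(\frac{1}{33} + \frac{f}{3}\right) = \frac{23}{33} + \frac{f}{3}$)
$\left(M{\left(-4,k{\left(1 \right)} \right)} + 37\right) 19 = \left(\left(\frac{23}{33} + \frac{-5 + 2 \cdot 1^{2}}{3}\right) + 37\right) 19 = \left(\left(\frac{23}{33} + \frac{-5 + 2 \cdot 1}{3}\right) + 37\right) 19 = \left(\left(\frac{23}{33} + \frac{-5 + 2}{3}\right) + 37\right) 19 = \left(\left(\frac{23}{33} + \frac{1}{3} \left(-3\right)\right) + 37\right) 19 = \left(\left(\frac{23}{33} - 1\right) + 37\right) 19 = \left(- \frac{10}{33} + 37\right) 19 = \frac{1211}{33} \cdot 19 = \frac{23009}{33}$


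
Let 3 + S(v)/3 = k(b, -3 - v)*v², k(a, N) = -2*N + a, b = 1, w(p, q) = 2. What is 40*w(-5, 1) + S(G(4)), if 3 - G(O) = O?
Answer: 86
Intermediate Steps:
G(O) = 3 - O
k(a, N) = a - 2*N
S(v) = -9 + 3*v²*(7 + 2*v) (S(v) = -9 + 3*((1 - 2*(-3 - v))*v²) = -9 + 3*((1 + (6 + 2*v))*v²) = -9 + 3*((7 + 2*v)*v²) = -9 + 3*(v²*(7 + 2*v)) = -9 + 3*v²*(7 + 2*v))
40*w(-5, 1) + S(G(4)) = 40*2 + (-9 + 3*(3 - 1*4)²*(7 + 2*(3 - 1*4))) = 80 + (-9 + 3*(3 - 4)²*(7 + 2*(3 - 4))) = 80 + (-9 + 3*(-1)²*(7 + 2*(-1))) = 80 + (-9 + 3*1*(7 - 2)) = 80 + (-9 + 3*1*5) = 80 + (-9 + 15) = 80 + 6 = 86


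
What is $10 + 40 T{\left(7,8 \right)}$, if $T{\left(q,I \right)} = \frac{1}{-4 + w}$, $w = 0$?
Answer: $0$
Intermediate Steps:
$T{\left(q,I \right)} = - \frac{1}{4}$ ($T{\left(q,I \right)} = \frac{1}{-4 + 0} = \frac{1}{-4} = - \frac{1}{4}$)
$10 + 40 T{\left(7,8 \right)} = 10 + 40 \left(- \frac{1}{4}\right) = 10 - 10 = 0$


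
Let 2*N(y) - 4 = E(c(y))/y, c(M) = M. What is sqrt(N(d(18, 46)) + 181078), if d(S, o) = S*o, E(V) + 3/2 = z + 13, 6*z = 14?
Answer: sqrt(124145556447)/828 ≈ 425.54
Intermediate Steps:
z = 7/3 (z = (1/6)*14 = 7/3 ≈ 2.3333)
E(V) = 83/6 (E(V) = -3/2 + (7/3 + 13) = -3/2 + 46/3 = 83/6)
N(y) = 2 + 83/(12*y) (N(y) = 2 + (83/(6*y))/2 = 2 + 83/(12*y))
sqrt(N(d(18, 46)) + 181078) = sqrt((2 + 83/(12*((18*46)))) + 181078) = sqrt((2 + (83/12)/828) + 181078) = sqrt((2 + (83/12)*(1/828)) + 181078) = sqrt((2 + 83/9936) + 181078) = sqrt(19955/9936 + 181078) = sqrt(1799210963/9936) = sqrt(124145556447)/828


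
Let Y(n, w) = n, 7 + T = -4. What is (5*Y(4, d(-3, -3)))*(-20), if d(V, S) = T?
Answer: -400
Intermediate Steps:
T = -11 (T = -7 - 4 = -11)
d(V, S) = -11
(5*Y(4, d(-3, -3)))*(-20) = (5*4)*(-20) = 20*(-20) = -400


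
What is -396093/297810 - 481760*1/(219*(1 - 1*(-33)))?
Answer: -8134569671/123194070 ≈ -66.031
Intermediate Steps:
-396093/297810 - 481760*1/(219*(1 - 1*(-33))) = -396093*1/297810 - 481760*1/(219*(1 + 33)) = -132031/99270 - 481760/(219*34) = -132031/99270 - 481760/7446 = -132031/99270 - 481760*1/7446 = -132031/99270 - 240880/3723 = -8134569671/123194070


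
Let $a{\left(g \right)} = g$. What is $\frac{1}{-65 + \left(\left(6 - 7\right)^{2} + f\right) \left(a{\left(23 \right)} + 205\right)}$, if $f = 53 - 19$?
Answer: $\frac{1}{7915} \approx 0.00012634$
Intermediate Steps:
$f = 34$ ($f = 53 - 19 = 34$)
$\frac{1}{-65 + \left(\left(6 - 7\right)^{2} + f\right) \left(a{\left(23 \right)} + 205\right)} = \frac{1}{-65 + \left(\left(6 - 7\right)^{2} + 34\right) \left(23 + 205\right)} = \frac{1}{-65 + \left(\left(-1\right)^{2} + 34\right) 228} = \frac{1}{-65 + \left(1 + 34\right) 228} = \frac{1}{-65 + 35 \cdot 228} = \frac{1}{-65 + 7980} = \frac{1}{7915}$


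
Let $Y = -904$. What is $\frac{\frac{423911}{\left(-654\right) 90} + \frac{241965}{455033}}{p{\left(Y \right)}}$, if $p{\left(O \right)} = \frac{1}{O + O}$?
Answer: $\frac{80750448241676}{6695810595} \approx 12060.0$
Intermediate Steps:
$p{\left(O \right)} = \frac{1}{2 O}$
$\frac{\frac{423911}{\left(-654\right) 90} + \frac{241965}{455033}}{p{\left(Y \right)}} = \frac{\frac{423911}{\left(-654\right) 90} + \frac{241965}{455033}}{\frac{1}{2} \frac{1}{-904}} = \frac{\frac{423911}{-58860} + 241965 \cdot \frac{1}{455033}}{\frac{1}{2} \left(- \frac{1}{904}\right)} = \frac{423911 \left(- \frac{1}{58860}\right) + \frac{241965}{455033}}{- \frac{1}{1808}} = \left(- \frac{423911}{58860} + \frac{241965}{455033}\right) \left(-1808\right) = \left(- \frac{178651434163}{26783242380}\right) \left(-1808\right) = \frac{80750448241676}{6695810595}$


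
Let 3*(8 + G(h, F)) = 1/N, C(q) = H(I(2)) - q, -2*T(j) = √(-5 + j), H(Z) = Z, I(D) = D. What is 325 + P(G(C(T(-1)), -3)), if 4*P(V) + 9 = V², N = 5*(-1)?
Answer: 76279/225 ≈ 339.02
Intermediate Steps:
N = -5
T(j) = -√(-5 + j)/2
C(q) = 2 - q
G(h, F) = -121/15 (G(h, F) = -8 + (⅓)/(-5) = -8 + (⅓)*(-⅕) = -8 - 1/15 = -121/15)
P(V) = -9/4 + V²/4
325 + P(G(C(T(-1)), -3)) = 325 + (-9/4 + (-121/15)²/4) = 325 + (-9/4 + (¼)*(14641/225)) = 325 + (-9/4 + 14641/900) = 325 + 3154/225 = 76279/225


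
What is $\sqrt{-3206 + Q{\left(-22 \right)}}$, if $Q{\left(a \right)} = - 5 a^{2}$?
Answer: $i \sqrt{5626} \approx 75.007 i$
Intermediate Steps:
$\sqrt{-3206 + Q{\left(-22 \right)}} = \sqrt{-3206 - 5 \left(-22\right)^{2}} = \sqrt{-3206 - 2420} = \sqrt{-5626} = i \sqrt{5626}$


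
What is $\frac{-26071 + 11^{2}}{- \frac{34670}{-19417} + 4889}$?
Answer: $- \frac{503871150}{94964383} \approx -5.3059$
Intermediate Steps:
$\frac{-26071 + 11^{2}}{- \frac{34670}{-19417} + 4889} = \frac{-26071 + 121}{\left(-34670\right) \left(- \frac{1}{19417}\right) + 4889} = - \frac{25950}{\frac{34670}{19417} + 4889} = - \frac{25950}{\frac{94964383}{19417}} = \left(-25950\right) \frac{19417}{94964383} = - \frac{503871150}{94964383}$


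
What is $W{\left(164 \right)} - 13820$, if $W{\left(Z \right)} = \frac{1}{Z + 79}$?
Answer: $- \frac{3358259}{243} \approx -13820.0$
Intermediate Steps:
$W{\left(Z \right)} = \frac{1}{79 + Z}$
$W{\left(164 \right)} - 13820 = \frac{1}{79 + 164} - 13820 = \frac{1}{243} - 13820 = - \frac{3358259}{243}$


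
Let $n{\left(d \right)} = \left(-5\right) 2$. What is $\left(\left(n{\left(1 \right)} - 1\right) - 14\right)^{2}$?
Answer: $625$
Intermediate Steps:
$n{\left(d \right)} = -10$
$\left(\left(n{\left(1 \right)} - 1\right) - 14\right)^{2} = \left(\left(-10 - 1\right) - 14\right)^{2} = \left(-11 - 14\right)^{2} = \left(-25\right)^{2} = 625$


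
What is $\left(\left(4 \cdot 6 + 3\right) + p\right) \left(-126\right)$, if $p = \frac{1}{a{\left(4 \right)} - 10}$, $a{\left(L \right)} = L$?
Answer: $-3381$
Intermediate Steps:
$p = - \frac{1}{6}$ ($p = \frac{1}{4 - 10} = \frac{1}{-6} = - \frac{1}{6} \approx -0.16667$)
$\left(\left(4 \cdot 6 + 3\right) + p\right) \left(-126\right) = \left(\left(4 \cdot 6 + 3\right) - \frac{1}{6}\right) \left(-126\right) = \left(\left(24 + 3\right) - \frac{1}{6}\right) \left(-126\right) = \left(27 - \frac{1}{6}\right) \left(-126\right) = \frac{161}{6} \left(-126\right) = -3381$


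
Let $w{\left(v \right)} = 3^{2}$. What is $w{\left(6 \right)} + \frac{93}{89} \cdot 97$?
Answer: $\frac{9822}{89} \approx 110.36$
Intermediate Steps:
$w{\left(v \right)} = 9$
$w{\left(6 \right)} + \frac{93}{89} \cdot 97 = 9 + \frac{93}{89} \cdot 97 = 9 + \frac{9021}{89} = \frac{9822}{89}$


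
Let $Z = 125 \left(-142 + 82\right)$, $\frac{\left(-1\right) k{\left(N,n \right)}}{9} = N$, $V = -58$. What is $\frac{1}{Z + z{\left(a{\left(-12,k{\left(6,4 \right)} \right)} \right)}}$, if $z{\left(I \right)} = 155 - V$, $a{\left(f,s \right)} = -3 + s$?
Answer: $- \frac{1}{7287} \approx -0.00013723$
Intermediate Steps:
$k{\left(N,n \right)} = - 9 N$
$z{\left(I \right)} = 213$ ($z{\left(I \right)} = 155 - -58 = 155 + 58 = 213$)
$Z = -7500$ ($Z = 125 \left(-60\right) = -7500$)
$\frac{1}{Z + z{\left(a{\left(-12,k{\left(6,4 \right)} \right)} \right)}} = \frac{1}{-7500 + 213} = \frac{1}{-7287} = - \frac{1}{7287}$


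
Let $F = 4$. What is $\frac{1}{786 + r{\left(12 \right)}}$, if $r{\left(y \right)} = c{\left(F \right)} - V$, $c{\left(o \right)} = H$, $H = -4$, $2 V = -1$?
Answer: $\frac{2}{1565} \approx 0.001278$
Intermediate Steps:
$V = - \frac{1}{2}$ ($V = \frac{1}{2} \left(-1\right) = - \frac{1}{2} \approx -0.5$)
$c{\left(o \right)} = -4$
$r{\left(y \right)} = - \frac{7}{2}$ ($r{\left(y \right)} = -4 - - \frac{1}{2} = -4 + \frac{1}{2} = - \frac{7}{2}$)
$\frac{1}{786 + r{\left(12 \right)}} = \frac{1}{786 - \frac{7}{2}} = \frac{1}{\frac{1565}{2}} = \frac{2}{1565}$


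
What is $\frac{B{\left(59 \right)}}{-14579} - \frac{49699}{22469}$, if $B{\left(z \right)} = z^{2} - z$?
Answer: $- \frac{801450639}{327575551} \approx -2.4466$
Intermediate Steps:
$\frac{B{\left(59 \right)}}{-14579} - \frac{49699}{22469} = \frac{59 \left(-1 + 59\right)}{-14579} - \frac{49699}{22469} = 59 \cdot 58 \left(- \frac{1}{14579}\right) - \frac{49699}{22469} = 3422 \left(- \frac{1}{14579}\right) - \frac{49699}{22469} = - \frac{3422}{14579} - \frac{49699}{22469} = - \frac{801450639}{327575551}$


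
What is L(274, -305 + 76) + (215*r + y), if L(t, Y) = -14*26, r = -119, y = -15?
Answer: -25964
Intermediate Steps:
L(t, Y) = -364
L(274, -305 + 76) + (215*r + y) = -364 + (215*(-119) - 15) = -364 + (-25585 - 15) = -364 - 25600 = -25964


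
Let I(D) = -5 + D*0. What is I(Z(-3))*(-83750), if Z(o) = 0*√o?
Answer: 418750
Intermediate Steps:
Z(o) = 0
I(D) = -5 (I(D) = -5 + 0 = -5)
I(Z(-3))*(-83750) = -5*(-83750) = 418750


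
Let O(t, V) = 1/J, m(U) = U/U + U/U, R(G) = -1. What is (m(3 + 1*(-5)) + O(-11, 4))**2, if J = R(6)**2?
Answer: 9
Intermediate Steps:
m(U) = 2 (m(U) = 1 + 1 = 2)
J = 1 (J = (-1)**2 = 1)
O(t, V) = 1 (O(t, V) = 1/1 = 1)
(m(3 + 1*(-5)) + O(-11, 4))**2 = (2 + 1)**2 = 3**2 = 9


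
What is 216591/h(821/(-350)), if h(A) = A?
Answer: -75806850/821 ≈ -92335.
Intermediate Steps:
216591/h(821/(-350)) = 216591/((821/(-350))) = 216591/((821*(-1/350))) = 216591/(-821/350) = 216591*(-350/821) = -75806850/821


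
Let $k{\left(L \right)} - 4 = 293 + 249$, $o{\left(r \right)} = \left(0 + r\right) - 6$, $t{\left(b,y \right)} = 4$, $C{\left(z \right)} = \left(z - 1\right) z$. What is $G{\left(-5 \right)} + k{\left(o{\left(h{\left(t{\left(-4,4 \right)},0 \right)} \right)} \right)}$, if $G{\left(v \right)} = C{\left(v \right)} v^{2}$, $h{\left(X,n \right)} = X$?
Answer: $1296$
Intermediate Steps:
$C{\left(z \right)} = z \left(-1 + z\right)$ ($C{\left(z \right)} = \left(-1 + z\right) z = z \left(-1 + z\right)$)
$o{\left(r \right)} = -6 + r$ ($o{\left(r \right)} = r - 6 = -6 + r$)
$k{\left(L \right)} = 546$ ($k{\left(L \right)} = 4 + \left(293 + 249\right) = 4 + 542 = 546$)
$G{\left(v \right)} = v^{3} \left(-1 + v\right)$ ($G{\left(v \right)} = v \left(-1 + v\right) v^{2} = v^{3} \left(-1 + v\right)$)
$G{\left(-5 \right)} + k{\left(o{\left(h{\left(t{\left(-4,4 \right)},0 \right)} \right)} \right)} = \left(-5\right)^{3} \left(-1 - 5\right) + 546 = \left(-125\right) \left(-6\right) + 546 = 750 + 546 = 1296$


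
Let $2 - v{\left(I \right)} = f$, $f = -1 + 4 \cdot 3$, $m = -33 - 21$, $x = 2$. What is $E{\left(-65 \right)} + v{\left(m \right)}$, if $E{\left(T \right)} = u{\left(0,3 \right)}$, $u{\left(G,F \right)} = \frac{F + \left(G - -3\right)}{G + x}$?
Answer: $-6$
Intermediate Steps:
$u{\left(G,F \right)} = \frac{3 + F + G}{2 + G}$ ($u{\left(G,F \right)} = \frac{F + \left(G - -3\right)}{G + 2} = \frac{F + \left(G + 3\right)}{2 + G} = \frac{F + \left(3 + G\right)}{2 + G} = \frac{3 + F + G}{2 + G}$)
$E{\left(T \right)} = 3$ ($E{\left(T \right)} = \frac{3 + 3 + 0}{2 + 0} = \frac{1}{2} \cdot 6 = 3$)
$m = -54$
$f = 11$ ($f = -1 + 12 = 11$)
$v{\left(I \right)} = -9$ ($v{\left(I \right)} = 2 - 11 = -9$)
$E{\left(-65 \right)} + v{\left(m \right)} = 3 - 9 = -6$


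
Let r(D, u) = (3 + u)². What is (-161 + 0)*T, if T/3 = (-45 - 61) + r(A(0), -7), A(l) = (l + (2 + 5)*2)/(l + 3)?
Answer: 43470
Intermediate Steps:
A(l) = (14 + l)/(3 + l) (A(l) = (l + 7*2)/(3 + l) = (l + 14)/(3 + l) = (14 + l)/(3 + l))
T = -270 (T = 3*((-45 - 61) + (3 - 7)²) = 3*(-106 + (-4)²) = 3*(-106 + 16) = 3*(-90) = -270)
(-161 + 0)*T = (-161 + 0)*(-270) = -161*(-270) = 43470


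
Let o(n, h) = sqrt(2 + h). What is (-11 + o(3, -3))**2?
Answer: (11 - I)**2 ≈ 120.0 - 22.0*I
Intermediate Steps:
(-11 + o(3, -3))**2 = (-11 + sqrt(2 - 3))**2 = (-11 + sqrt(-1))**2 = (-11 + I)**2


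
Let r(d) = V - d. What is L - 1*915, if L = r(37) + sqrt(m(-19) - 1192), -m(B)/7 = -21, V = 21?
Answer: -931 + I*sqrt(1045) ≈ -931.0 + 32.326*I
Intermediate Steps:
m(B) = 147 (m(B) = -7*(-21) = 147)
r(d) = 21 - d
L = -16 + I*sqrt(1045) (L = (21 - 1*37) + sqrt(147 - 1192) = (21 - 37) + sqrt(-1045) = -16 + I*sqrt(1045) ≈ -16.0 + 32.326*I)
L - 1*915 = (-16 + I*sqrt(1045)) - 1*915 = (-16 + I*sqrt(1045)) - 915 = -931 + I*sqrt(1045)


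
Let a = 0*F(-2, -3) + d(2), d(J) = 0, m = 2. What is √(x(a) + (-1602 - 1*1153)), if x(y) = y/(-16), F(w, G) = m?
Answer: I*√2755 ≈ 52.488*I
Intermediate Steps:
F(w, G) = 2
a = 0 (a = 0*2 + 0 = 0 + 0 = 0)
x(y) = -y/16 (x(y) = y*(-1/16) = -y/16)
√(x(a) + (-1602 - 1*1153)) = √(-1/16*0 + (-1602 - 1*1153)) = √(0 + (-1602 - 1153)) = √(0 - 2755) = √(-2755) = I*√2755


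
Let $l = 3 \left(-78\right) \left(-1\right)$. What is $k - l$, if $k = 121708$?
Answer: $121474$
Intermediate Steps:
$l = 234$ ($l = \left(-234\right) \left(-1\right) = 234$)
$k - l = 121708 - 234 = 121474$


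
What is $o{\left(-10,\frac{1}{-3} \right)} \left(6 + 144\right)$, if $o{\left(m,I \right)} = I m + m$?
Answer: $-1000$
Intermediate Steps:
$o{\left(m,I \right)} = m + I m$
$o{\left(-10,\frac{1}{-3} \right)} \left(6 + 144\right) = - 10 \left(1 + \frac{1}{-3}\right) \left(6 + 144\right) = - 10 \left(1 - \frac{1}{3}\right) 150 = \left(-10\right) \frac{2}{3} \cdot 150 = \left(- \frac{20}{3}\right) 150 = -1000$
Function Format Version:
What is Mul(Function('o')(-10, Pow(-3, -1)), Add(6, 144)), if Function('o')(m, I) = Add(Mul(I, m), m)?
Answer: -1000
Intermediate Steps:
Function('o')(m, I) = Add(m, Mul(I, m))
Mul(Function('o')(-10, Pow(-3, -1)), Add(6, 144)) = Mul(Mul(-10, Add(1, Pow(-3, -1))), Add(6, 144)) = Mul(Mul(-10, Add(1, Rational(-1, 3))), 150) = Mul(Mul(-10, Rational(2, 3)), 150) = Mul(Rational(-20, 3), 150) = -1000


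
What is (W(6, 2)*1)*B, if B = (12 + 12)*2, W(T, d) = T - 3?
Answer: 144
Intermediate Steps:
W(T, d) = -3 + T
B = 48 (B = 24*2 = 48)
(W(6, 2)*1)*B = ((-3 + 6)*1)*48 = (3*1)*48 = 3*48 = 144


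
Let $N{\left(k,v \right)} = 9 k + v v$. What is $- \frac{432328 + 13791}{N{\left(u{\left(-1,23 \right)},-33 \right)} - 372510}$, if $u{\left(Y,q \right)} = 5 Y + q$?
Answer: $\frac{446119}{371259} \approx 1.2016$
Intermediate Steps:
$u{\left(Y,q \right)} = q + 5 Y$
$N{\left(k,v \right)} = v^{2} + 9 k$ ($N{\left(k,v \right)} = 9 k + v^{2} = v^{2} + 9 k$)
$- \frac{432328 + 13791}{N{\left(u{\left(-1,23 \right)},-33 \right)} - 372510} = - \frac{432328 + 13791}{\left(\left(-33\right)^{2} + 9 \left(23 + 5 \left(-1\right)\right)\right) - 372510} = - \frac{446119}{\left(1089 + 9 \left(23 - 5\right)\right) - 372510} = - \frac{446119}{\left(1089 + 9 \cdot 18\right) - 372510} = - \frac{446119}{\left(1089 + 162\right) - 372510} = - \frac{446119}{1251 - 372510} = - \frac{446119}{-371259} = - \frac{446119 \left(-1\right)}{371259} = \left(-1\right) \left(- \frac{446119}{371259}\right) = \frac{446119}{371259}$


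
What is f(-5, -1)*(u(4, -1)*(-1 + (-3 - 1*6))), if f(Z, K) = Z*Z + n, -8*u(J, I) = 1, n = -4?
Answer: 105/4 ≈ 26.250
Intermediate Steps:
u(J, I) = -1/8 (u(J, I) = -1/8*1 = -1/8)
f(Z, K) = -4 + Z**2 (f(Z, K) = Z*Z - 4 = Z**2 - 4 = -4 + Z**2)
f(-5, -1)*(u(4, -1)*(-1 + (-3 - 1*6))) = (-4 + (-5)**2)*(-(-1 + (-3 - 1*6))/8) = (-4 + 25)*(-(-1 + (-3 - 6))/8) = 21*(-(-1 - 9)/8) = 21*(-1/8*(-10)) = 21*(5/4) = 105/4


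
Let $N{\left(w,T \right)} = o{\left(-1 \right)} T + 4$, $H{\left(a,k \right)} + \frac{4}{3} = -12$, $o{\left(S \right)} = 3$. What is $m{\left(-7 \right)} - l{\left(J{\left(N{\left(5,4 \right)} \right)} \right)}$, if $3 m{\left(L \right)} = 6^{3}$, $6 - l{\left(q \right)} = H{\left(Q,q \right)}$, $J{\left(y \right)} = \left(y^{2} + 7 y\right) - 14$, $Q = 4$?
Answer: $\frac{158}{3} \approx 52.667$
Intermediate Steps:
$H{\left(a,k \right)} = - \frac{40}{3}$ ($H{\left(a,k \right)} = - \frac{4}{3} - 12 = - \frac{40}{3}$)
$N{\left(w,T \right)} = 4 + 3 T$ ($N{\left(w,T \right)} = 3 T + 4 = 4 + 3 T$)
$J{\left(y \right)} = -14 + y^{2} + 7 y$
$l{\left(q \right)} = \frac{58}{3}$ ($l{\left(q \right)} = 6 - - \frac{40}{3} = 6 + \frac{40}{3} = \frac{58}{3}$)
$m{\left(L \right)} = 72$ ($m{\left(L \right)} = \frac{6^{3}}{3} = \frac{1}{3} \cdot 216 = 72$)
$m{\left(-7 \right)} - l{\left(J{\left(N{\left(5,4 \right)} \right)} \right)} = 72 - \frac{58}{3} = \frac{158}{3}$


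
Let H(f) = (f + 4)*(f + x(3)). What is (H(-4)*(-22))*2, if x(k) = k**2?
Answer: 0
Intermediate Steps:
H(f) = (4 + f)*(9 + f) (H(f) = (f + 4)*(f + 3**2) = (4 + f)*(f + 9) = (4 + f)*(9 + f))
(H(-4)*(-22))*2 = ((36 + (-4)**2 + 13*(-4))*(-22))*2 = ((36 + 16 - 52)*(-22))*2 = (0*(-22))*2 = 0*2 = 0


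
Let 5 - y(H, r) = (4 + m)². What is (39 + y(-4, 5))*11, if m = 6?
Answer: -616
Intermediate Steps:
y(H, r) = -95 (y(H, r) = 5 - (4 + 6)² = 5 - 1*10² = 5 - 1*100 = 5 - 100 = -95)
(39 + y(-4, 5))*11 = (39 - 95)*11 = -56*11 = -616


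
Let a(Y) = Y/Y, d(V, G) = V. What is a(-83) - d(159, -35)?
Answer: -158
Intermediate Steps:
a(Y) = 1
a(-83) - d(159, -35) = 1 - 1*159 = 1 - 159 = -158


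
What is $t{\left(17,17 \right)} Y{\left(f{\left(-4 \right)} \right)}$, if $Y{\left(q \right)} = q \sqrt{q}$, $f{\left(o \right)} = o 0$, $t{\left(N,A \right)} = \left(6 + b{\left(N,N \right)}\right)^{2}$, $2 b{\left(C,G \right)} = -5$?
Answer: $0$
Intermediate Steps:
$b{\left(C,G \right)} = - \frac{5}{2}$ ($b{\left(C,G \right)} = \frac{1}{2} \left(-5\right) = - \frac{5}{2}$)
$t{\left(N,A \right)} = \frac{49}{4}$ ($t{\left(N,A \right)} = \left(6 - \frac{5}{2}\right)^{2} = \left(\frac{7}{2}\right)^{2} = \frac{49}{4}$)
$f{\left(o \right)} = 0$
$Y{\left(q \right)} = q^{\frac{3}{2}}$
$t{\left(17,17 \right)} Y{\left(f{\left(-4 \right)} \right)} = \frac{49 \cdot 0^{\frac{3}{2}}}{4} = \frac{49}{4} \cdot 0 = 0$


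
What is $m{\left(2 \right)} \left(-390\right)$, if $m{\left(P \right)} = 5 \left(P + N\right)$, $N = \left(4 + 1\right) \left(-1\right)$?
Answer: $5850$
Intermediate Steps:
$N = -5$ ($N = 5 \left(-1\right) = -5$)
$m{\left(P \right)} = -25 + 5 P$ ($m{\left(P \right)} = 5 \left(P - 5\right) = 5 \left(-5 + P\right) = -25 + 5 P$)
$m{\left(2 \right)} \left(-390\right) = \left(-25 + 5 \cdot 2\right) \left(-390\right) = \left(-25 + 10\right) \left(-390\right) = \left(-15\right) \left(-390\right) = 5850$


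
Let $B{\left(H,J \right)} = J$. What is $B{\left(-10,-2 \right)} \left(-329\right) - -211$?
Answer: $869$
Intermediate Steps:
$B{\left(-10,-2 \right)} \left(-329\right) - -211 = \left(-2\right) \left(-329\right) - -211 = 658 + \left(-29 + 240\right) = 658 + 211 = 869$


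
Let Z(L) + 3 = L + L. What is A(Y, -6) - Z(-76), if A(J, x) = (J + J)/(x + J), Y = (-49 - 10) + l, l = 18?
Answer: 7367/47 ≈ 156.74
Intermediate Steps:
Z(L) = -3 + 2*L (Z(L) = -3 + (L + L) = -3 + 2*L)
Y = -41 (Y = (-49 - 10) + 18 = -59 + 18 = -41)
A(J, x) = 2*J/(J + x) (A(J, x) = (2*J)/(J + x) = 2*J/(J + x))
A(Y, -6) - Z(-76) = 2*(-41)/(-41 - 6) - (-3 + 2*(-76)) = 2*(-41)/(-47) - (-3 - 152) = 2*(-41)*(-1/47) - 1*(-155) = 82/47 + 155 = 7367/47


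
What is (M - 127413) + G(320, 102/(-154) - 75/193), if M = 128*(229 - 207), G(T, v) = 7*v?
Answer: -264535049/2123 ≈ -1.2460e+5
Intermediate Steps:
M = 2816 (M = 128*22 = 2816)
(M - 127413) + G(320, 102/(-154) - 75/193) = (2816 - 127413) + 7*(102/(-154) - 75/193) = -124597 + 7*(102*(-1/154) - 75*1/193) = -124597 + 7*(-51/77 - 75/193) = -124597 + 7*(-15618/14861) = -124597 - 15618/2123 = -264535049/2123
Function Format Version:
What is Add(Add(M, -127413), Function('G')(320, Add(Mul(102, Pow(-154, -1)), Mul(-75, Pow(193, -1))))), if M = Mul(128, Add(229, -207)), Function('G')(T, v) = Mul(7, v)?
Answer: Rational(-264535049, 2123) ≈ -1.2460e+5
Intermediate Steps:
M = 2816 (M = Mul(128, 22) = 2816)
Add(Add(M, -127413), Function('G')(320, Add(Mul(102, Pow(-154, -1)), Mul(-75, Pow(193, -1))))) = Add(Add(2816, -127413), Mul(7, Add(Mul(102, Pow(-154, -1)), Mul(-75, Pow(193, -1))))) = Add(-124597, Mul(7, Add(Mul(102, Rational(-1, 154)), Mul(-75, Rational(1, 193))))) = Add(-124597, Mul(7, Add(Rational(-51, 77), Rational(-75, 193)))) = Add(-124597, Mul(7, Rational(-15618, 14861))) = Add(-124597, Rational(-15618, 2123)) = Rational(-264535049, 2123)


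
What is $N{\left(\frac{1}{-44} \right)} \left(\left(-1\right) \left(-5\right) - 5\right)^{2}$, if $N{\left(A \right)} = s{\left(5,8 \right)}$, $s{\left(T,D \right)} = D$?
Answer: $0$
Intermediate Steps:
$N{\left(A \right)} = 8$
$N{\left(\frac{1}{-44} \right)} \left(\left(-1\right) \left(-5\right) - 5\right)^{2} = 8 \left(\left(-1\right) \left(-5\right) - 5\right)^{2} = 8 \left(5 - 5\right)^{2} = 8 \cdot 0^{2} = 8 \cdot 0 = 0$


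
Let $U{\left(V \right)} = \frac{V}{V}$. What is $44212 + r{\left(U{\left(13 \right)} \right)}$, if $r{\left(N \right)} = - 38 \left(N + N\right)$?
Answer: $44136$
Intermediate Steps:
$U{\left(V \right)} = 1$
$r{\left(N \right)} = - 76 N$ ($r{\left(N \right)} = - 38 \cdot 2 N = - 76 N$)
$44212 + r{\left(U{\left(13 \right)} \right)} = 44212 - 76 = 44136$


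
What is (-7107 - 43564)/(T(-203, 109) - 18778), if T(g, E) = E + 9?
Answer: 50671/18660 ≈ 2.7155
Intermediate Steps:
T(g, E) = 9 + E
(-7107 - 43564)/(T(-203, 109) - 18778) = (-7107 - 43564)/((9 + 109) - 18778) = -50671/(118 - 18778) = -50671/(-18660) = -50671*(-1/18660) = 50671/18660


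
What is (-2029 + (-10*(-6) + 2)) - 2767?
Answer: -4734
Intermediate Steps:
(-2029 + (-10*(-6) + 2)) - 2767 = (-2029 + (60 + 2)) - 2767 = (-2029 + 62) - 2767 = -1967 - 2767 = -4734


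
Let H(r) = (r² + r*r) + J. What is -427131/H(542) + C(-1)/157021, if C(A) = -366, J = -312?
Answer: -67283457807/92205243536 ≈ -0.72971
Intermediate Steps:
H(r) = -312 + 2*r² (H(r) = (r² + r*r) - 312 = (r² + r²) - 312 = 2*r² - 312 = -312 + 2*r²)
-427131/H(542) + C(-1)/157021 = -427131/(-312 + 2*542²) - 366/157021 = -427131/(-312 + 2*293764) - 366*1/157021 = -427131/(-312 + 587528) - 366/157021 = -427131/587216 - 366/157021 = -67283457807/92205243536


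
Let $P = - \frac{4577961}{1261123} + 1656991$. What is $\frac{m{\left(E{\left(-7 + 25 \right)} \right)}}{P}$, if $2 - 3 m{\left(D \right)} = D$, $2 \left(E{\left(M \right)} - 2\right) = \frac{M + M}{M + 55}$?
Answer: $- \frac{3783369}{76272768227018} \approx -4.9603 \cdot 10^{-8}$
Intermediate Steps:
$E{\left(M \right)} = 2 + \frac{M}{55 + M}$ ($E{\left(M \right)} = 2 + \frac{\left(M + M\right) \frac{1}{M + 55}}{2} = 2 + \frac{2 M \frac{1}{55 + M}}{2} = 2 + \frac{M}{55 + M}$)
$m{\left(D \right)} = \frac{2}{3} - \frac{D}{3}$
$P = \frac{2089664882932}{1261123}$ ($P = \left(-4577961\right) \frac{1}{1261123} + 1656991 = - \frac{4577961}{1261123} + 1656991 = \frac{2089664882932}{1261123} \approx 1.657 \cdot 10^{6}$)
$\frac{m{\left(E{\left(-7 + 25 \right)} \right)}}{P} = \frac{\frac{2}{3} - \frac{\frac{1}{55 + \left(-7 + 25\right)} \left(110 + 3 \left(-7 + 25\right)\right)}{3}}{\frac{2089664882932}{1261123}} = \left(\frac{2}{3} - \frac{\frac{1}{55 + 18} \left(110 + 3 \cdot 18\right)}{3}\right) \frac{1261123}{2089664882932} = \left(\frac{2}{3} - \frac{\frac{1}{73} \left(110 + 54\right)}{3}\right) \frac{1261123}{2089664882932} = \left(\frac{2}{3} - \frac{\frac{1}{73} \cdot 164}{3}\right) \frac{1261123}{2089664882932} = \left(\frac{2}{3} - \frac{164}{219}\right) \frac{1261123}{2089664882932} = \left(- \frac{6}{73}\right) \frac{1261123}{2089664882932} = - \frac{3783369}{76272768227018}$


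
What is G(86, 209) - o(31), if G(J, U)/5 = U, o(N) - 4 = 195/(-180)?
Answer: 12505/12 ≈ 1042.1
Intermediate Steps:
o(N) = 35/12 (o(N) = 4 + 195/(-180) = 4 + 195*(-1/180) = 4 - 13/12 = 35/12)
G(J, U) = 5*U
G(86, 209) - o(31) = 5*209 - 1*35/12 = 1045 - 35/12 = 12505/12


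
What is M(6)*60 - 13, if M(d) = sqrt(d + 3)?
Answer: 167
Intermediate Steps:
M(d) = sqrt(3 + d)
M(6)*60 - 13 = sqrt(3 + 6)*60 - 13 = sqrt(9)*60 - 13 = 3*60 - 13 = 180 - 13 = 167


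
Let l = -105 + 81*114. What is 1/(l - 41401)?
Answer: -1/32272 ≈ -3.0987e-5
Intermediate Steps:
l = 9129 (l = -105 + 9234 = 9129)
1/(l - 41401) = 1/(9129 - 41401) = 1/(-32272) = -1/32272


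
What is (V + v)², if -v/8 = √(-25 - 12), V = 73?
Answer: 2961 - 1168*I*√37 ≈ 2961.0 - 7104.7*I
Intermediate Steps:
v = -8*I*√37 (v = -8*√(-25 - 12) = -8*I*√37 ≈ -48.662*I)
(V + v)² = (73 - 8*I*√37)²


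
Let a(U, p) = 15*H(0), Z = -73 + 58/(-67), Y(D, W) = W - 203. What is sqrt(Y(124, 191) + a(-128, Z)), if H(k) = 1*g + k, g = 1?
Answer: sqrt(3) ≈ 1.7320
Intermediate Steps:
Y(D, W) = -203 + W
H(k) = 1 + k (H(k) = 1*1 + k = 1 + k)
Z = -4949/67 (Z = -73 + 58*(-1/67) = -73 - 58/67 = -4949/67 ≈ -73.866)
a(U, p) = 15 (a(U, p) = 15*(1 + 0) = 15*1 = 15)
sqrt(Y(124, 191) + a(-128, Z)) = sqrt((-203 + 191) + 15) = sqrt(-12 + 15) = sqrt(3)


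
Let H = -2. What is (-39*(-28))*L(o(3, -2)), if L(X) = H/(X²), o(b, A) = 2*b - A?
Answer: -273/8 ≈ -34.125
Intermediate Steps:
o(b, A) = -A + 2*b
L(X) = -2/X²
(-39*(-28))*L(o(3, -2)) = (-39*(-28))*(-2/(-1*(-2) + 2*3)²) = 1092*(-2/(2 + 6)²) = 1092*(-2/8²) = 1092*(-2*1/64) = 1092*(-1/32) = -273/8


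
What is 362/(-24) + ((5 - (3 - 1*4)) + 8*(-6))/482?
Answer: -43873/2892 ≈ -15.170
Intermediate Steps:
362/(-24) + ((5 - (3 - 1*4)) + 8*(-6))/482 = 362*(-1/24) + ((5 - (3 - 4)) - 48)*(1/482) = -181/12 + ((5 - 1*(-1)) - 48)*(1/482) = -181/12 + ((5 + 1) - 48)*(1/482) = -181/12 + (6 - 48)*(1/482) = -181/12 - 42*1/482 = -181/12 - 21/241 = -43873/2892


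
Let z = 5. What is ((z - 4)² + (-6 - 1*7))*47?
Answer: -564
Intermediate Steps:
((z - 4)² + (-6 - 1*7))*47 = ((5 - 4)² + (-6 - 1*7))*47 = (1² + (-6 - 7))*47 = (1 - 13)*47 = -12*47 = -564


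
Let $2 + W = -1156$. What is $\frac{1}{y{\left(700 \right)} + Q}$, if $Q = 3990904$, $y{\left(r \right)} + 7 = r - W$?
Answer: $\frac{1}{3992755} \approx 2.5045 \cdot 10^{-7}$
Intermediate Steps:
$W = -1158$ ($W = -2 - 1156 = -1158$)
$y{\left(r \right)} = 1151 + r$ ($y{\left(r \right)} = -7 + \left(r - -1158\right) = -7 + \left(r + 1158\right) = -7 + \left(1158 + r\right) = 1151 + r$)
$\frac{1}{y{\left(700 \right)} + Q} = \frac{1}{\left(1151 + 700\right) + 3990904} = \frac{1}{1851 + 3990904} = \frac{1}{3992755}$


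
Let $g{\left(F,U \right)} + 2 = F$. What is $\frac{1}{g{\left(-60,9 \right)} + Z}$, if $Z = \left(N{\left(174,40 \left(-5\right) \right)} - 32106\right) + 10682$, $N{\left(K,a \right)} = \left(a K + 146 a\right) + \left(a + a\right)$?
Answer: $- \frac{1}{85886} \approx -1.1643 \cdot 10^{-5}$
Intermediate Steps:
$N{\left(K,a \right)} = 148 a + K a$ ($N{\left(K,a \right)} = \left(K a + 146 a\right) + 2 a = \left(146 a + K a\right) + 2 a = 148 a + K a$)
$g{\left(F,U \right)} = -2 + F$
$Z = -85824$ ($Z = \left(40 \left(-5\right) \left(148 + 174\right) - 32106\right) + 10682 = \left(\left(-200\right) 322 - 32106\right) + 10682 = \left(-64400 - 32106\right) + 10682 = -96506 + 10682 = -85824$)
$\frac{1}{g{\left(-60,9 \right)} + Z} = \frac{1}{\left(-2 - 60\right) - 85824} = \frac{1}{-62 - 85824} = \frac{1}{-85886} = - \frac{1}{85886}$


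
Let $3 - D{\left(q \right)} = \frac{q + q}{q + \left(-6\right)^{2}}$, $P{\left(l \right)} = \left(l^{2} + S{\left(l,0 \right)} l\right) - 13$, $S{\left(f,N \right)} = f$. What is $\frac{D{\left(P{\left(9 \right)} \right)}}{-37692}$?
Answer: $- \frac{257}{6973020} \approx -3.6856 \cdot 10^{-5}$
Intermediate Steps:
$P{\left(l \right)} = -13 + 2 l^{2}$ ($P{\left(l \right)} = \left(l^{2} + l l\right) - 13 = \left(l^{2} + l^{2}\right) - 13 = 2 l^{2} - 13 = -13 + 2 l^{2}$)
$D{\left(q \right)} = 3 - \frac{2 q}{36 + q}$ ($D{\left(q \right)} = 3 - \frac{q + q}{q + \left(-6\right)^{2}} = 3 - \frac{2 q}{q + 36} = 3 - \frac{2 q}{36 + q}$)
$\frac{D{\left(P{\left(9 \right)} \right)}}{-37692} = \frac{\frac{1}{36 - \left(13 - 2 \cdot 9^{2}\right)} \left(108 - \left(13 - 2 \cdot 9^{2}\right)\right)}{-37692} = \frac{108 + \left(-13 + 2 \cdot 81\right)}{36 + \left(-13 + 2 \cdot 81\right)} \left(- \frac{1}{37692}\right) = \frac{108 + \left(-13 + 162\right)}{36 + \left(-13 + 162\right)} \left(- \frac{1}{37692}\right) = \frac{108 + 149}{36 + 149} \left(- \frac{1}{37692}\right) = \frac{1}{185} \cdot 257 \left(- \frac{1}{37692}\right) = \frac{257}{185} \left(- \frac{1}{37692}\right) = - \frac{257}{6973020}$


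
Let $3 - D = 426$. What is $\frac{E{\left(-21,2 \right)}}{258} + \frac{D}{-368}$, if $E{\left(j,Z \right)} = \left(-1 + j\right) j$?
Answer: $\frac{46525}{15824} \approx 2.9402$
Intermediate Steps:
$D = -423$ ($D = 3 - 426 = -423$)
$E{\left(j,Z \right)} = j \left(-1 + j\right)$
$\frac{E{\left(-21,2 \right)}}{258} + \frac{D}{-368} = \frac{\left(-21\right) \left(-1 - 21\right)}{258} - \frac{423}{-368} = \left(-21\right) \left(-22\right) \frac{1}{258} - - \frac{423}{368} = 462 \cdot \frac{1}{258} + \frac{423}{368} = \frac{77}{43} + \frac{423}{368} = \frac{46525}{15824}$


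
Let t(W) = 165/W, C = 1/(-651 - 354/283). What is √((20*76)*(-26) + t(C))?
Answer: I*√11784407245/283 ≈ 383.59*I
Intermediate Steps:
C = -283/184587 (C = 1/(-651 - 354*1/283) = 1/(-651 - 354/283) = 1/(-184587/283) = -283/184587 ≈ -0.0015332)
√((20*76)*(-26) + t(C)) = √((20*76)*(-26) + 165/(-283/184587)) = √(1520*(-26) + 165*(-184587/283)) = √(-39520 - 30456855/283) = √(-41641015/283) = I*√11784407245/283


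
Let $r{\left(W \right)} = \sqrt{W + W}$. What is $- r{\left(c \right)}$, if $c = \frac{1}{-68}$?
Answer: $- \frac{i \sqrt{34}}{34} \approx - 0.1715 i$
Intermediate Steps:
$c = - \frac{1}{68} \approx -0.014706$
$r{\left(W \right)} = \sqrt{2} \sqrt{W}$ ($r{\left(W \right)} = \sqrt{2 W} = \sqrt{2} \sqrt{W}$)
$- r{\left(c \right)} = - \sqrt{2} \sqrt{- \frac{1}{68}} = - \sqrt{2} \frac{i \sqrt{17}}{34} = - \frac{i \sqrt{34}}{34}$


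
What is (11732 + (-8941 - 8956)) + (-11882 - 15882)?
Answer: -33929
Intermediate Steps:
(11732 + (-8941 - 8956)) + (-11882 - 15882) = (11732 - 17897) - 27764 = -6165 - 27764 = -33929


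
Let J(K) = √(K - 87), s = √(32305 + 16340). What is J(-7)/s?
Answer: I*√230/345 ≈ 0.043959*I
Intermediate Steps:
s = 3*√5405 (s = √48645 = 3*√5405 ≈ 220.56)
J(K) = √(-87 + K)
J(-7)/s = √(-87 - 7)/((3*√5405)) = √(-94)*(√5405/16215) = (I*√94)*(√5405/16215) = I*√230/345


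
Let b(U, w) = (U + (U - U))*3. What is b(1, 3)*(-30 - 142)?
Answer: -516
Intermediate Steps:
b(U, w) = 3*U (b(U, w) = (U + 0)*3 = U*3 = 3*U)
b(1, 3)*(-30 - 142) = (3*1)*(-30 - 142) = 3*(-172) = -516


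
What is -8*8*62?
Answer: -3968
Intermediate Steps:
-8*8*62 = -64*62 = -3968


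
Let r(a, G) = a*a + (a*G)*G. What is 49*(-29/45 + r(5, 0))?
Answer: 53704/45 ≈ 1193.4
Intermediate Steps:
r(a, G) = a² + a*G² (r(a, G) = a² + (G*a)*G = a² + a*G²)
49*(-29/45 + r(5, 0)) = 49*(-29/45 + 5*(5 + 0²)) = 49*(-29*1/45 + 5*(5 + 0)) = 49*(-29/45 + 5*5) = 49*(-29/45 + 25) = 49*(1096/45) = 53704/45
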